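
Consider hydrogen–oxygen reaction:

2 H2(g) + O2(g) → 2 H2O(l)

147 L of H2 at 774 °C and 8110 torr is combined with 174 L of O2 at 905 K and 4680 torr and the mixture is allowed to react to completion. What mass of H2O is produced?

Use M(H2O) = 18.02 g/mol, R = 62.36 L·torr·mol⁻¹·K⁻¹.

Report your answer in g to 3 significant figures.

329 g

n(H2) = PV/RT = (8110 × 147) / (62.36 × 1047.15) = 18.26 mol
n(O2) = PV/RT = (4680 × 174) / (62.36 × 905) = 14.43 mol
For 18.26 mol H2, stoichiometry requires (1/2) × 18.26 = 9.130 mol O2; 14.43 mol is available, so H2 is limiting.
n(H2O) = (2/2) × 18.26 = 18.26 mol
m(H2O) = 18.26 × 18.02 = 329.0 g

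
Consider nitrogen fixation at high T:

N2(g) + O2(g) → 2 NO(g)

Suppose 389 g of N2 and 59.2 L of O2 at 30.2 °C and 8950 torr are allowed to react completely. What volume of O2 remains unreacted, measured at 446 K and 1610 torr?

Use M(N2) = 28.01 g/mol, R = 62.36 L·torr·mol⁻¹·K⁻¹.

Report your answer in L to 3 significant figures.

244 L

n(N2) = 389 / 28.01 = 13.89 mol
n(O2) = PV/RT = (8950 × 59.2) / (62.36 × 303.35) = 28.01 mol
For 13.89 mol N2, stoichiometry requires (1/1) × 13.89 = 13.89 mol O2; 28.01 mol is available, so N2 is limiting.
n(O2) consumed = (1/1) × 13.89 = 13.89 mol; remaining = 28.01 − 13.89 = 14.12 mol
V(O2) = nRT/P = 14.12 × 62.36 × 446 / 1610 = 243.9 L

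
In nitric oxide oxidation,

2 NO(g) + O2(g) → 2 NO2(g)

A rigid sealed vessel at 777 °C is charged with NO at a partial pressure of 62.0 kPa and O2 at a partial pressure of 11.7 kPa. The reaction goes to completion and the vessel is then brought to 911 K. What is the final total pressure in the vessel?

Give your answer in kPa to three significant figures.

With V and T fixed, P_i ∝ n_i, so the mole ratios apply directly to partial pressures at 777 °C.
P(O2) required for 62.0 kPa of NO = (1/2) × 62.0 = 31.00 kPa; available 11.7 kPa, so O2 is limiting.
P(NO) remaining = 62.0 − (2/1) × 11.7 = 38.60 kPa
P(gaseous products) = (2)/1 × 11.7 = 23.40 kPa
P_total at 777 °C = 38.60 + 23.40 = 62.00 kPa
Scaling to 911 K: P = 62.00 × 911/1050.15 = 53.78 kPa

53.8 kPa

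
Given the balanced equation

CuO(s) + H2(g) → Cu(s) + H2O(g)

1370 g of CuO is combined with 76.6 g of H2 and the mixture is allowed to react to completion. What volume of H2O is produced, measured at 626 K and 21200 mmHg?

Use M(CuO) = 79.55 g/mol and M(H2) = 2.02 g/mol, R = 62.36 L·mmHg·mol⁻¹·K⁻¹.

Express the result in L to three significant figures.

31.7 L

n(CuO) = 1370 / 79.55 = 17.22 mol
n(H2) = 76.6 / 2.02 = 37.92 mol
For 17.22 mol CuO, stoichiometry requires (1/1) × 17.22 = 17.22 mol H2; 37.92 mol is available, so CuO is limiting.
n(H2O) = (1/1) × 17.22 = 17.22 mol
V(H2O) = nRT/P = 17.22 × 62.36 × 626 / 21200 = 31.71 L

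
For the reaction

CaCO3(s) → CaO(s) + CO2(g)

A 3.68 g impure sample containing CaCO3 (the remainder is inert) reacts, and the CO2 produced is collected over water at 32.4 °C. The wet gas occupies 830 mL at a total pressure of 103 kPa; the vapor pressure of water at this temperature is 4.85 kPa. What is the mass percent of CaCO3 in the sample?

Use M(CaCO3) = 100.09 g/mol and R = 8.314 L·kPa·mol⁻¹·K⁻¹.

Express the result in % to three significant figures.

P(CO2) = 103 − 4.85 = 98.15 kPa
n(CO2) = PV/RT = (98.15 × 0.8300) / (8.314 × 305.55) = 0.03207 mol
n(CaCO3) = (1/1) × 0.03207 = 0.03207 mol
m(CaCO3) = 0.03207 × 100.09 = 3.210 g
%CaCO3 = 3.210 / 3.68 × 100 = 87.23%

87.2 %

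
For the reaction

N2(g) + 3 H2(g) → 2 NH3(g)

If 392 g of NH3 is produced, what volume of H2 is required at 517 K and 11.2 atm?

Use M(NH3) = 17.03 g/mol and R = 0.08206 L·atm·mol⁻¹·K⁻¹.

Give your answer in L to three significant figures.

131 L

n(NH3) = 392.0 / 17.03 = 23.02 mol
n(H2) = (3/2) × 23.02 = 34.53 mol
V = nRT/P = 34.53 × 0.08206 × 517 / 11.2 = 130.8 L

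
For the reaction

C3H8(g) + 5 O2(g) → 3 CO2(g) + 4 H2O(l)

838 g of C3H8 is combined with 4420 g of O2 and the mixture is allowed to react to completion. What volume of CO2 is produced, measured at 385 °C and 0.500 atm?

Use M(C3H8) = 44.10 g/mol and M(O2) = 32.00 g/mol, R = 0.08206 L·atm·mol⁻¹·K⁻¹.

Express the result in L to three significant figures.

6160 L

n(C3H8) = 838 / 44.10 = 19.00 mol
n(O2) = 4420 / 32.00 = 138.1 mol
For 19.00 mol C3H8, stoichiometry requires (5/1) × 19.00 = 95.00 mol O2; 138.1 mol is available, so C3H8 is limiting.
n(CO2) = (3/1) × 19.00 = 57.00 mol
V(CO2) = nRT/P = 57.00 × 0.08206 × 658.15 / 0.500 = 6157 L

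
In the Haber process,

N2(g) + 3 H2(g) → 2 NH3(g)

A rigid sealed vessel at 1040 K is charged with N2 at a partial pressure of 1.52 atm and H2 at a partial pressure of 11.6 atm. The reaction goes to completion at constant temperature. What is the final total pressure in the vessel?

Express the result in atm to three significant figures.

10.1 atm

Because the vessel is rigid and T is held at 1040 K, work the stoichiometry in partial pressures (P_i = n_iRT/V).
P(H2) required for 1.52 atm of N2 = (3/1) × 1.52 = 4.560 atm; available 11.6 atm, so N2 is limiting.
P(H2) remaining = 11.6 − (3/1) × 1.52 = 7.040 atm
P(gaseous products) = (2)/1 × 1.52 = 3.040 atm
P_total at 1040 K = 7.040 + 3.040 = 10.08 atm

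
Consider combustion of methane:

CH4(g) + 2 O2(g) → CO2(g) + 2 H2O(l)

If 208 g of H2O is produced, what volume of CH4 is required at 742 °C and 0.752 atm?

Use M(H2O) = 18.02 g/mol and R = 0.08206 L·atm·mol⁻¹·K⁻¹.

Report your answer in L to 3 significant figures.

639 L

n(H2O) = 208.0 / 18.02 = 11.54 mol
n(CH4) = (1/2) × 11.54 = 5.770 mol
V = nRT/P = 5.770 × 0.08206 × 1015.15 / 0.752 = 639.2 L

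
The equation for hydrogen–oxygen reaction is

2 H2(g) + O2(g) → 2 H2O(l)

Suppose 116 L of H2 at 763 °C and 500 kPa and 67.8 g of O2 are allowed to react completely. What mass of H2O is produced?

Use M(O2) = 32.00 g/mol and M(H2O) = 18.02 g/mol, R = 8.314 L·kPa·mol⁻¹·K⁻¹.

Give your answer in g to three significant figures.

76.4 g

n(H2) = PV/RT = (500 × 116) / (8.314 × 1036.15) = 6.733 mol
n(O2) = 67.8 / 32.00 = 2.119 mol
For 6.733 mol H2, stoichiometry requires (1/2) × 6.733 = 3.366 mol O2; 2.119 mol is available, so O2 is limiting.
n(H2O) = (2/1) × 2.119 = 4.238 mol
m(H2O) = 4.238 × 18.02 = 76.37 g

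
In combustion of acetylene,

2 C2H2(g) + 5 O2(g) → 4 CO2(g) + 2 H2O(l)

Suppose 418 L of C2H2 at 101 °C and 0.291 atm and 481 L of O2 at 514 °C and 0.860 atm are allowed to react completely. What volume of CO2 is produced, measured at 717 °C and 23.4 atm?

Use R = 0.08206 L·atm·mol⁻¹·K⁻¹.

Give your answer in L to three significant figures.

17.8 L

n(C2H2) = PV/RT = (0.291 × 418) / (0.08206 × 374.15) = 3.962 mol
n(O2) = PV/RT = (0.860 × 481) / (0.08206 × 787.15) = 6.404 mol
For 3.962 mol C2H2, stoichiometry requires (5/2) × 3.962 = 9.905 mol O2; 6.404 mol is available, so O2 is limiting.
n(CO2) = (4/5) × 6.404 = 5.123 mol
V(CO2) = nRT/P = 5.123 × 0.08206 × 990.15 / 23.4 = 17.79 L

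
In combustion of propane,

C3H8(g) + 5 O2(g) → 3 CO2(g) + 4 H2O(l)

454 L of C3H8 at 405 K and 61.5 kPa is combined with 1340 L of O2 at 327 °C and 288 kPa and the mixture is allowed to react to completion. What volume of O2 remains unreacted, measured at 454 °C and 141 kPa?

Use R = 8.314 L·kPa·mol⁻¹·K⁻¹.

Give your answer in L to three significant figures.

n(C3H8) = PV/RT = (61.5 × 454) / (8.314 × 405) = 8.292 mol
n(O2) = PV/RT = (288 × 1340) / (8.314 × 600.15) = 77.34 mol
For 8.292 mol C3H8, stoichiometry requires (5/1) × 8.292 = 41.46 mol O2; 77.34 mol is available, so C3H8 is limiting.
n(O2) consumed = (5/1) × 8.292 = 41.46 mol; remaining = 77.34 − 41.46 = 35.88 mol
V(O2) = nRT/P = 35.88 × 8.314 × 727.15 / 141 = 1538 L

1540 L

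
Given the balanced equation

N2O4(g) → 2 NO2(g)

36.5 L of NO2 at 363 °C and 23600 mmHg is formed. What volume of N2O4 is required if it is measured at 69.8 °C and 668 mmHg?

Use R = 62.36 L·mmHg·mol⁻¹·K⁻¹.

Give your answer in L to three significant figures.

348 L

n(NO2) = PV/RT = (23600 × 36.5) / (62.36 × 636.15) = 21.71 mol
n(N2O4) = (1/2) × 21.71 = 10.86 mol
V = nRT/P = 10.86 × 62.36 × 342.95 / 668 = 347.7 L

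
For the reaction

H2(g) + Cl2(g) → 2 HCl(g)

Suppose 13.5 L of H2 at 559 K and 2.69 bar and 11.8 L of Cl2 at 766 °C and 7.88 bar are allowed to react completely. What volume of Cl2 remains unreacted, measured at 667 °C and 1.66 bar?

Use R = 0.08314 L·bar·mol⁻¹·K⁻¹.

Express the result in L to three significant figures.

13.9 L

n(H2) = PV/RT = (2.69 × 13.5) / (0.08314 × 559) = 0.7814 mol
n(Cl2) = PV/RT = (7.88 × 11.8) / (0.08314 × 1039.15) = 1.076 mol
For 0.7814 mol H2, stoichiometry requires (1/1) × 0.7814 = 0.7814 mol Cl2; 1.076 mol is available, so H2 is limiting.
n(Cl2) consumed = (1/1) × 0.7814 = 0.7814 mol; remaining = 1.076 − 0.7814 = 0.2946 mol
V(Cl2) = nRT/P = 0.2946 × 0.08314 × 940.15 / 1.66 = 13.87 L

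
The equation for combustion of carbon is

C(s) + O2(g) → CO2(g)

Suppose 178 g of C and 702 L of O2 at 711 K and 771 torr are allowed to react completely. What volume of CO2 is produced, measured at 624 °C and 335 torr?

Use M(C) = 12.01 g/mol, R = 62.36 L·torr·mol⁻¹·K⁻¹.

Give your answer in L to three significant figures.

n(C) = 178 / 12.01 = 14.82 mol
n(O2) = PV/RT = (771 × 702) / (62.36 × 711) = 12.21 mol
For 14.82 mol C, stoichiometry requires (1/1) × 14.82 = 14.82 mol O2; 12.21 mol is available, so O2 is limiting.
n(CO2) = (1/1) × 12.21 = 12.21 mol
V(CO2) = nRT/P = 12.21 × 62.36 × 897.15 / 335 = 2039 L

2040 L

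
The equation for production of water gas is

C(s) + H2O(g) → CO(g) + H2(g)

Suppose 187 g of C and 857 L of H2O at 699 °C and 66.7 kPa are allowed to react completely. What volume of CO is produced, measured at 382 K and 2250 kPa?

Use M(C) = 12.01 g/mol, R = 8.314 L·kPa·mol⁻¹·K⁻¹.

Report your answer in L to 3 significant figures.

n(C) = 187 / 12.01 = 15.57 mol
n(H2O) = PV/RT = (66.7 × 857) / (8.314 × 972.15) = 7.072 mol
For 15.57 mol C, stoichiometry requires (1/1) × 15.57 = 15.57 mol H2O; 7.072 mol is available, so H2O is limiting.
n(CO) = (1/1) × 7.072 = 7.072 mol
V(CO) = nRT/P = 7.072 × 8.314 × 382 / 2250 = 9.982 L

9.98 L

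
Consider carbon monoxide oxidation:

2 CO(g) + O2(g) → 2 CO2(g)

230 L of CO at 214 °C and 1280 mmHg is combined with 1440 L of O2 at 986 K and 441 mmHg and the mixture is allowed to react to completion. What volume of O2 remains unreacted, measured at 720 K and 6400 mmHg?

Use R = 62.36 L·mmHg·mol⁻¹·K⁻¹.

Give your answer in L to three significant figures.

n(CO) = PV/RT = (1280 × 230) / (62.36 × 487.15) = 9.691 mol
n(O2) = PV/RT = (441 × 1440) / (62.36 × 986) = 10.33 mol
For 9.691 mol CO, stoichiometry requires (1/2) × 9.691 = 4.846 mol O2; 10.33 mol is available, so CO is limiting.
n(O2) consumed = (1/2) × 9.691 = 4.846 mol; remaining = 10.33 − 4.846 = 5.484 mol
V(O2) = nRT/P = 5.484 × 62.36 × 720 / 6400 = 38.47 L

38.5 L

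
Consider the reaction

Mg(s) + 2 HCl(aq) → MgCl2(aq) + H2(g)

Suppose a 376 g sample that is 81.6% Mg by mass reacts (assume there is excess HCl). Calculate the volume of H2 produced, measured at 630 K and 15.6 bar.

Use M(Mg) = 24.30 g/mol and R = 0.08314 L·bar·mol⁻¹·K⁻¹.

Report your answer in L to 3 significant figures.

42.4 L

mass of Mg = 376 × 81.6/100 = 306.8 g
n(Mg) = 306.8 / 24.30 = 12.63 mol
n(H2) = (1/1) × 12.63 = 12.63 mol
V = nRT/P = 12.63 × 0.08314 × 630 / 15.6 = 42.41 L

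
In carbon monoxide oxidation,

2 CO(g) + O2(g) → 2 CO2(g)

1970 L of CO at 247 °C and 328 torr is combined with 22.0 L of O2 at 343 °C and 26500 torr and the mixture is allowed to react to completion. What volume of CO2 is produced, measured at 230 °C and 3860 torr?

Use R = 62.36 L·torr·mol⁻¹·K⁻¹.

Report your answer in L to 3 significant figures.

n(CO) = PV/RT = (328 × 1970) / (62.36 × 520.15) = 19.92 mol
n(O2) = PV/RT = (26500 × 22.0) / (62.36 × 616.15) = 15.17 mol
For 19.92 mol CO, stoichiometry requires (1/2) × 19.92 = 9.960 mol O2; 15.17 mol is available, so CO is limiting.
n(CO2) = (2/2) × 19.92 = 19.92 mol
V(CO2) = nRT/P = 19.92 × 62.36 × 503.15 / 3860 = 161.9 L

162 L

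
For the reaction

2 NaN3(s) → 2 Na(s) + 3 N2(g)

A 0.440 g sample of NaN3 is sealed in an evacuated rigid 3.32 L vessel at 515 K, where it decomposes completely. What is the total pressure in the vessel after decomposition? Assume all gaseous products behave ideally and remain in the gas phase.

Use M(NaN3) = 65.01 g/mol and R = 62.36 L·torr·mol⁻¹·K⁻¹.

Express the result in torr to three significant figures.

n(NaN3) = 0.440 / 65.01 = 0.006768 mol
n(gas produced) = (3/2) × 0.006768 = 0.01015 mol
P = nRT/V = 0.01015 × 62.36 × 515 / 3.32 = 98.18 torr

98.2 torr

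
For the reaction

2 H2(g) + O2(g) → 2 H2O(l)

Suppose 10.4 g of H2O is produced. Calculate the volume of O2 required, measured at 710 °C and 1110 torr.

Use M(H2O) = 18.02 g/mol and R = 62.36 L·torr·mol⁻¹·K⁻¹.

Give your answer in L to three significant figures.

n(H2O) = 10.40 / 18.02 = 0.5771 mol
n(O2) = (1/2) × 0.5771 = 0.2885 mol
V = nRT/P = 0.2885 × 62.36 × 983.15 / 1110 = 15.93 L

15.9 L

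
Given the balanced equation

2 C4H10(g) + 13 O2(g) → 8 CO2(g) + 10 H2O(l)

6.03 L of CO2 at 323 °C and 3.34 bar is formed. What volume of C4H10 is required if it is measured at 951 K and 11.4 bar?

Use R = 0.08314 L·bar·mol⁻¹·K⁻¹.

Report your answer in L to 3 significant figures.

0.705 L

n(CO2) = PV/RT = (3.34 × 6.03) / (0.08314 × 596.15) = 0.4063 mol
n(C4H10) = (2/8) × 0.4063 = 0.1016 mol
V = nRT/P = 0.1016 × 0.08314 × 951 / 11.4 = 0.7047 L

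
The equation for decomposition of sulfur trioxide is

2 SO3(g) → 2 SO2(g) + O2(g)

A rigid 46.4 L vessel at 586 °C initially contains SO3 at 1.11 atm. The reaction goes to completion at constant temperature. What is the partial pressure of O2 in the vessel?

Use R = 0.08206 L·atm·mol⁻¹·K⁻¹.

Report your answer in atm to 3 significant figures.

n(SO3)₀ = PV/RT = (1.11 × 46.4) / (0.08206 × 859.15) = 0.7305 mol
n(O2) = (1/2) × 0.7305 = 0.3653 mol
P(O2) = nRT/V = 0.3653 × 0.08206 × 859.15 / 46.4 = 0.5551 atm

0.555 atm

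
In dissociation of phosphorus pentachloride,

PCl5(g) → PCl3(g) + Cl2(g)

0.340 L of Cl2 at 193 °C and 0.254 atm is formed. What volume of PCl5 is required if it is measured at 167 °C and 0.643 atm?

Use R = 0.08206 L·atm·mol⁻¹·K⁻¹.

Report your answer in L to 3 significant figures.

n(Cl2) = PV/RT = (0.254 × 0.340) / (0.08206 × 466.15) = 0.002258 mol
n(PCl5) = (1/1) × 0.002258 = 0.002258 mol
V = nRT/P = 0.002258 × 0.08206 × 440.15 / 0.643 = 0.1268 L

0.127 L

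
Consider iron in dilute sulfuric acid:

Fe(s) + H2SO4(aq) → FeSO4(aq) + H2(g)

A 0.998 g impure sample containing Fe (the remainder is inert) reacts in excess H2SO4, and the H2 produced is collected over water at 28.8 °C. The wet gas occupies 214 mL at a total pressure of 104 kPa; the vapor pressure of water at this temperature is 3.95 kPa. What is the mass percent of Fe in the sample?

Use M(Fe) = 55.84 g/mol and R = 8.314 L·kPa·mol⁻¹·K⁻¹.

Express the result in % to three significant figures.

47.7 %

P(H2) = 104 − 3.95 = 100.0 kPa
n(H2) = PV/RT = (100.0 × 0.2140) / (8.314 × 301.95) = 0.008524 mol
n(Fe) = (1/1) × 0.008524 = 0.008524 mol
m(Fe) = 0.008524 × 55.84 = 0.4760 g
%Fe = 0.4760 / 0.998 × 100 = 47.70%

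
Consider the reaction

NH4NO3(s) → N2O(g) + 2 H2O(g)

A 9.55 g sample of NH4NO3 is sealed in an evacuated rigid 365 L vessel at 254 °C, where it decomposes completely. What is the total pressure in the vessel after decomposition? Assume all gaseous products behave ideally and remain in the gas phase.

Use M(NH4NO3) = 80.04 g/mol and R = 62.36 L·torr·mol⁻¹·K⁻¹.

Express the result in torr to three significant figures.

n(NH4NO3) = 9.55 / 80.04 = 0.1193 mol
n(gas produced) = (3/1) × 0.1193 = 0.3579 mol
P = nRT/V = 0.3579 × 62.36 × 527.15 / 365 = 32.23 torr

32.2 torr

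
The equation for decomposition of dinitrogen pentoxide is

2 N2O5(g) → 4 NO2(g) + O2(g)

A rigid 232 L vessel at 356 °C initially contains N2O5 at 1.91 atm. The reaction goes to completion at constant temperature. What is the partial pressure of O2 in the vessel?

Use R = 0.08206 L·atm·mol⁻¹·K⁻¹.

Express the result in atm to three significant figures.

n(N2O5)₀ = PV/RT = (1.91 × 232) / (0.08206 × 629.15) = 8.583 mol
n(O2) = (1/2) × 8.583 = 4.292 mol
P(O2) = nRT/V = 4.292 × 0.08206 × 629.15 / 232 = 0.9551 atm

0.955 atm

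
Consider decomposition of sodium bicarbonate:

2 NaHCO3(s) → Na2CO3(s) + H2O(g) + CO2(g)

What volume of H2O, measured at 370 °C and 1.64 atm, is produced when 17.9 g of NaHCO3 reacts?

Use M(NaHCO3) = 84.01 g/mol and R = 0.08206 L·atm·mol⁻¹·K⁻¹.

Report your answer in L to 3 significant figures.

n(NaHCO3) = 17.90 / 84.01 = 0.2131 mol
n(H2O) = (1/2) × 0.2131 = 0.1066 mol
V = nRT/P = 0.1066 × 0.08206 × 643.15 / 1.64 = 3.430 L

3.43 L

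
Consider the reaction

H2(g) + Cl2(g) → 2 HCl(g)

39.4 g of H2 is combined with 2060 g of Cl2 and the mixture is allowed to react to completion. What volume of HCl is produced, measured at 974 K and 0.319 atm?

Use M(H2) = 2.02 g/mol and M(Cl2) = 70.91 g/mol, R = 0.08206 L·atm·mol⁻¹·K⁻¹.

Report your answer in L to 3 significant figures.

9770 L

n(H2) = 39.4 / 2.02 = 19.50 mol
n(Cl2) = 2060 / 70.91 = 29.05 mol
For 19.50 mol H2, stoichiometry requires (1/1) × 19.50 = 19.50 mol Cl2; 29.05 mol is available, so H2 is limiting.
n(HCl) = (2/1) × 19.50 = 39.00 mol
V(HCl) = nRT/P = 39.00 × 0.08206 × 974 / 0.319 = 9772 L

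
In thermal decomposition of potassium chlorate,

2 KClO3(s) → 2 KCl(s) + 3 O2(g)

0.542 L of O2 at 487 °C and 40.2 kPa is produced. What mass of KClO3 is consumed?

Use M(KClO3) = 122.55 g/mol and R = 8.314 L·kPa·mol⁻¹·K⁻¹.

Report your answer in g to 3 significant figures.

n(O2) = PV/RT = (40.2 × 0.542) / (8.314 × 760.15) = 0.003448 mol
n(KClO3) = (2/3) × 0.003448 = 0.002299 mol
m(KClO3) = 0.002299 × 122.55 = 0.2817 g

0.282 g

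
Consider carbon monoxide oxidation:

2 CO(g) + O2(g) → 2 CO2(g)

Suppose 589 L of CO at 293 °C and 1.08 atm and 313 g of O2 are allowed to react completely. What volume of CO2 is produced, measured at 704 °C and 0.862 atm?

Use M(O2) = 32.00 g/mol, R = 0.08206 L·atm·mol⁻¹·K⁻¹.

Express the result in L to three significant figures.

n(CO) = PV/RT = (1.08 × 589) / (0.08206 × 566.15) = 13.69 mol
n(O2) = 313 / 32.00 = 9.781 mol
For 13.69 mol CO, stoichiometry requires (1/2) × 13.69 = 6.845 mol O2; 9.781 mol is available, so CO is limiting.
n(CO2) = (2/2) × 13.69 = 13.69 mol
V(CO2) = nRT/P = 13.69 × 0.08206 × 977.15 / 0.862 = 1273 L

1270 L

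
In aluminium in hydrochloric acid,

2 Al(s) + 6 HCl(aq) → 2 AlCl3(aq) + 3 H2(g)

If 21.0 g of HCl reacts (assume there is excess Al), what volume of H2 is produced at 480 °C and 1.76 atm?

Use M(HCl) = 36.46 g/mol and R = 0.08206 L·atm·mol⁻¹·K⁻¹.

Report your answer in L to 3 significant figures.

n(HCl) = 21.00 / 36.46 = 0.5760 mol
n(H2) = (3/6) × 0.5760 = 0.2880 mol
V = nRT/P = 0.2880 × 0.08206 × 753.15 / 1.76 = 10.11 L

10.1 L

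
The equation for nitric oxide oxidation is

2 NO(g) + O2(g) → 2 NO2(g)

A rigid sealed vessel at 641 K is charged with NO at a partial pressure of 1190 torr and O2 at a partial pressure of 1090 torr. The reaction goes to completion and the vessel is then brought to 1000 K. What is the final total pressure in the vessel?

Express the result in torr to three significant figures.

2630 torr

At constant V, partial pressures at 641 K are proportional to moles, so apply stoichiometry directly to pressures.
P(O2) required for 1190 torr of NO = (1/2) × 1190 = 595.0 torr; available 1090 torr, so NO is limiting.
P(O2) remaining = 1090 − (1/2) × 1190 = 495.0 torr
P(gaseous products) = (2)/2 × 1190 = 1190 torr
P_total at 641 K = 495.0 + 1190 = 1685 torr
Scaling to 1000 K: P = 1685 × 1000/641 = 2629 torr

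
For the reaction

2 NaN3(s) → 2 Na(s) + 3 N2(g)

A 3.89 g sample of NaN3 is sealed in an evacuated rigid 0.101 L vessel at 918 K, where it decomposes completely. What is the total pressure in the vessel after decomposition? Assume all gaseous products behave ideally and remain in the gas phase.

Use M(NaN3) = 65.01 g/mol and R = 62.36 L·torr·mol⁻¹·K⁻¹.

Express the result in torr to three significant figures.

n(NaN3) = 3.89 / 65.01 = 0.05984 mol
n(gas produced) = (3/2) × 0.05984 = 0.08976 mol
P = nRT/V = 0.08976 × 62.36 × 918 / 0.101 = 50880 torr

50900 torr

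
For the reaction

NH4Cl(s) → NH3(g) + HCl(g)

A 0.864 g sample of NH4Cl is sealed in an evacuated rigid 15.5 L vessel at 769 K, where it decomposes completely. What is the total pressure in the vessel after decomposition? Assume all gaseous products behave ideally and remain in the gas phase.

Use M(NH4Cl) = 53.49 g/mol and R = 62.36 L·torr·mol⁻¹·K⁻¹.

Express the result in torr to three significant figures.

n(NH4Cl) = 0.864 / 53.49 = 0.01615 mol
n(gas produced) = (2/1) × 0.01615 = 0.03230 mol
P = nRT/V = 0.03230 × 62.36 × 769 / 15.5 = 99.93 torr

99.9 torr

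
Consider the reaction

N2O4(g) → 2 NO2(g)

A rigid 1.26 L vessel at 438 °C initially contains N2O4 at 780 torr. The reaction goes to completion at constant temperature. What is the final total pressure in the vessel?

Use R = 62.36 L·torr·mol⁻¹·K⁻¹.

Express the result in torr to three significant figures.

At constant T and V, P ∝ n(gas): 1 mol gas → 2 mol gas.
P_final = (2/1) × 780 = 1560 torr

1560 torr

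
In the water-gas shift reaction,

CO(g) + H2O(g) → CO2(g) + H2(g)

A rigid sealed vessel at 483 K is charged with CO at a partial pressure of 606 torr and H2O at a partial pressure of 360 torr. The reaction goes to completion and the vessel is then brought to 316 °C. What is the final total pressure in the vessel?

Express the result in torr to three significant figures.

Because the vessel is rigid and T is held at 483 K, work the stoichiometry in partial pressures (P_i = n_iRT/V).
P(H2O) required for 606 torr of CO = (1/1) × 606 = 606.0 torr; available 360 torr, so H2O is limiting.
P(CO) remaining = 606 − (1/1) × 360 = 246.0 torr
P(gaseous products) = (1+1)/1 × 360 = 720.0 torr
P_total at 483 K = 246.0 + 720.0 = 966.0 torr
Scaling to 316 °C: P = 966.0 × 589.15/483 = 1178 torr

1180 torr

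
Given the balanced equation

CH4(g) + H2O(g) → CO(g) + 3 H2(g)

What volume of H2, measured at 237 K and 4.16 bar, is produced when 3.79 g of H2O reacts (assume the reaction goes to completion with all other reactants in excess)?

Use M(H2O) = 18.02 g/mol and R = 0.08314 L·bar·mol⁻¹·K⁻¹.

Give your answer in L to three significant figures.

2.99 L

n(H2O) = 3.790 / 18.02 = 0.2103 mol
n(H2) = (3/1) × 0.2103 = 0.6309 mol
V = nRT/P = 0.6309 × 0.08314 × 237 / 4.16 = 2.988 L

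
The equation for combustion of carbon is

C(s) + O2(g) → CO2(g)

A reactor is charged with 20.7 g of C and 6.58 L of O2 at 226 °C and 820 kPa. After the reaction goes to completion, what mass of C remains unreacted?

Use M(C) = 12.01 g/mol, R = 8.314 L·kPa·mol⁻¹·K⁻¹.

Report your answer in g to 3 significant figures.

5.09 g

n(C) = 20.7 / 12.01 = 1.724 mol
n(O2) = PV/RT = (820 × 6.58) / (8.314 × 499.15) = 1.300 mol
For 1.724 mol C, stoichiometry requires (1/1) × 1.724 = 1.724 mol O2; 1.300 mol is available, so O2 is limiting.
n(C) consumed = (1/1) × 1.300 = 1.300 mol; remaining = 1.724 − 1.300 = 0.4240 mol
m(C) = 0.4240 × 12.01 = 5.092 g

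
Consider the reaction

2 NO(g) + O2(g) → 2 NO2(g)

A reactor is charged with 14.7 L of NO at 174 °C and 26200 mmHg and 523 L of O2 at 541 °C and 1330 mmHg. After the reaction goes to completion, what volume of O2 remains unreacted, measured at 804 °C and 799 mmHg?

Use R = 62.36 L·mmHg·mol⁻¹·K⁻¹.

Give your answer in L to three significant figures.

n(NO) = PV/RT = (26200 × 14.7) / (62.36 × 447.15) = 13.81 mol
n(O2) = PV/RT = (1330 × 523) / (62.36 × 814.15) = 13.70 mol
For 13.81 mol NO, stoichiometry requires (1/2) × 13.81 = 6.905 mol O2; 13.70 mol is available, so NO is limiting.
n(O2) consumed = (1/2) × 13.81 = 6.905 mol; remaining = 13.70 − 6.905 = 6.795 mol
V(O2) = nRT/P = 6.795 × 62.36 × 1077.15 / 799 = 571.2 L

571 L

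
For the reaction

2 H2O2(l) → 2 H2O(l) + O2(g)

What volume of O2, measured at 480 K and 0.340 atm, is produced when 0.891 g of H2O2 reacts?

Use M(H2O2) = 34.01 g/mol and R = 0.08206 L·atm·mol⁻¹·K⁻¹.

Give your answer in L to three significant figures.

n(H2O2) = 0.8910 / 34.01 = 0.02620 mol
n(O2) = (1/2) × 0.02620 = 0.01310 mol
V = nRT/P = 0.01310 × 0.08206 × 480 / 0.340 = 1.518 L

1.52 L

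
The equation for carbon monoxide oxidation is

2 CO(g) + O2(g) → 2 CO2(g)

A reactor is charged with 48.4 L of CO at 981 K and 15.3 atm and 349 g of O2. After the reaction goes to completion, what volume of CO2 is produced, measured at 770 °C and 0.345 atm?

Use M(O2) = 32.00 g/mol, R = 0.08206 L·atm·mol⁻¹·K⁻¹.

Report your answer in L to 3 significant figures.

2280 L

n(CO) = PV/RT = (15.3 × 48.4) / (0.08206 × 981) = 9.199 mol
n(O2) = 349 / 32.00 = 10.91 mol
For 9.199 mol CO, stoichiometry requires (1/2) × 9.199 = 4.599 mol O2; 10.91 mol is available, so CO is limiting.
n(CO2) = (2/2) × 9.199 = 9.199 mol
V(CO2) = nRT/P = 9.199 × 0.08206 × 1043.15 / 0.345 = 2282 L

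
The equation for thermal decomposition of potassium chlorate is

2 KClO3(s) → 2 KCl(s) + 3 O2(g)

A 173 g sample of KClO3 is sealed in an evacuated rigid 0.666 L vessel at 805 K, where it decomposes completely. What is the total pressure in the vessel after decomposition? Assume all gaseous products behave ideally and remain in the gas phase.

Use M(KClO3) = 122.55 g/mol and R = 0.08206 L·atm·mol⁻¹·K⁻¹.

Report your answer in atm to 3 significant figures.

n(KClO3) = 173 / 122.55 = 1.412 mol
n(gas produced) = (3/2) × 1.412 = 2.118 mol
P = nRT/V = 2.118 × 0.08206 × 805 / 0.666 = 210.1 atm

210 atm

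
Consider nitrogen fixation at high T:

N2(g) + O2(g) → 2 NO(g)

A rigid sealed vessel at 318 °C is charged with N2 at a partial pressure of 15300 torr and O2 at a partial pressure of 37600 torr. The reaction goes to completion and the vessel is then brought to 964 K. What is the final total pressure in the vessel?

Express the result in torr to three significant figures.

At constant V, partial pressures at 318 °C are proportional to moles, so apply stoichiometry directly to pressures.
P(O2) required for 15300 torr of N2 = (1/1) × 15300 = 15300 torr; available 37600 torr, so N2 is limiting.
P(O2) remaining = 37600 − (1/1) × 15300 = 22300 torr
P(gaseous products) = (2)/1 × 15300 = 30600 torr
P_total at 318 °C = 22300 + 30600 = 52900 torr
Scaling to 964 K: P = 52900 × 964/591.15 = 86270 torr

86300 torr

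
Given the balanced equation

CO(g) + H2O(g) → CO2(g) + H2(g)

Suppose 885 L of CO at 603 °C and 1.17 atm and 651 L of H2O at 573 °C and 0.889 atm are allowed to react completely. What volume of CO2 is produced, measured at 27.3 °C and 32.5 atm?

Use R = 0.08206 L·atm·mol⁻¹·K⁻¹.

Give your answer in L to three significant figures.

n(CO) = PV/RT = (1.17 × 885) / (0.08206 × 876.15) = 14.40 mol
n(H2O) = PV/RT = (0.889 × 651) / (0.08206 × 846.15) = 8.335 mol
For 14.40 mol CO, stoichiometry requires (1/1) × 14.40 = 14.40 mol H2O; 8.335 mol is available, so H2O is limiting.
n(CO2) = (1/1) × 8.335 = 8.335 mol
V(CO2) = nRT/P = 8.335 × 0.08206 × 300.45 / 32.5 = 6.323 L

6.32 L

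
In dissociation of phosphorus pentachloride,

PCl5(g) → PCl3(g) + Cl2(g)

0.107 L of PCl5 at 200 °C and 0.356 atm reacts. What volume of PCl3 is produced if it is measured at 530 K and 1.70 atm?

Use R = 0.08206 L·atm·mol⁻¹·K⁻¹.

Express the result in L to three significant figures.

0.0251 L

n(PCl5) = PV/RT = (0.356 × 0.107) / (0.08206 × 473.15) = 0.0009811 mol
n(PCl3) = (1/1) × 0.0009811 = 0.0009811 mol
V = nRT/P = 0.0009811 × 0.08206 × 530 / 1.70 = 0.02510 L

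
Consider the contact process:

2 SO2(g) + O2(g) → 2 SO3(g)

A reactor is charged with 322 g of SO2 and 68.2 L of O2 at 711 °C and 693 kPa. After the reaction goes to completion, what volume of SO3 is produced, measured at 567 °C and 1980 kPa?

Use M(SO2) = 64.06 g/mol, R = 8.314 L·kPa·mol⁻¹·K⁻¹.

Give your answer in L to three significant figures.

17.7 L

n(SO2) = 322 / 64.06 = 5.027 mol
n(O2) = PV/RT = (693 × 68.2) / (8.314 × 984.15) = 5.776 mol
For 5.027 mol SO2, stoichiometry requires (1/2) × 5.027 = 2.514 mol O2; 5.776 mol is available, so SO2 is limiting.
n(SO3) = (2/2) × 5.027 = 5.027 mol
V(SO3) = nRT/P = 5.027 × 8.314 × 840.15 / 1980 = 17.73 L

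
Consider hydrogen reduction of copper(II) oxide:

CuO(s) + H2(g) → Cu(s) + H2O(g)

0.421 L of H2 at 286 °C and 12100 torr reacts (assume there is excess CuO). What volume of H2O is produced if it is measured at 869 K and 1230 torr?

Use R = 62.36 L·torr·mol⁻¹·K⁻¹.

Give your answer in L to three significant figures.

n(H2) = PV/RT = (12100 × 0.421) / (62.36 × 559.15) = 0.1461 mol
n(H2O) = (1/1) × 0.1461 = 0.1461 mol
V = nRT/P = 0.1461 × 62.36 × 869 / 1230 = 6.437 L

6.44 L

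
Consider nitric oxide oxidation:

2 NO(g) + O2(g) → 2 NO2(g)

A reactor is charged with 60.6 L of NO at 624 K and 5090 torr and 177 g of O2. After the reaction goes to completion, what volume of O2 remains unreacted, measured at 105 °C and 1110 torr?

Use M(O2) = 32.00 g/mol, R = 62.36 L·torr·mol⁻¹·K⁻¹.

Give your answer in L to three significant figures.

n(NO) = PV/RT = (5090 × 60.6) / (62.36 × 624) = 7.927 mol
n(O2) = 177 / 32.00 = 5.531 mol
For 7.927 mol NO, stoichiometry requires (1/2) × 7.927 = 3.963 mol O2; 5.531 mol is available, so NO is limiting.
n(O2) consumed = (1/2) × 7.927 = 3.963 mol; remaining = 5.531 − 3.963 = 1.568 mol
V(O2) = nRT/P = 1.568 × 62.36 × 378.15 / 1110 = 33.31 L

33.3 L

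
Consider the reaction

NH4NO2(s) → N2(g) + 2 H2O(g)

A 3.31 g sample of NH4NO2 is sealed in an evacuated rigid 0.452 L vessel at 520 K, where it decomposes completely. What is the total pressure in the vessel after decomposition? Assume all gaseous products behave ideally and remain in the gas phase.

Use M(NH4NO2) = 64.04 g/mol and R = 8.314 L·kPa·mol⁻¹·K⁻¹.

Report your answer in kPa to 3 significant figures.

n(NH4NO2) = 3.31 / 64.04 = 0.05169 mol
n(gas produced) = (3/1) × 0.05169 = 0.1551 mol
P = nRT/V = 0.1551 × 8.314 × 520 / 0.452 = 1483 kPa

1480 kPa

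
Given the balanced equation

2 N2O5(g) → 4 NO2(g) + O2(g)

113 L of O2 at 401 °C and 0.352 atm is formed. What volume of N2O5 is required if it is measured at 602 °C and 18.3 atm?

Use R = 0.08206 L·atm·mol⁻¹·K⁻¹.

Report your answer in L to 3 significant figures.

n(O2) = PV/RT = (0.352 × 113) / (0.08206 × 674.15) = 0.7190 mol
n(N2O5) = (2/1) × 0.7190 = 1.438 mol
V = nRT/P = 1.438 × 0.08206 × 875.15 / 18.3 = 5.643 L

5.64 L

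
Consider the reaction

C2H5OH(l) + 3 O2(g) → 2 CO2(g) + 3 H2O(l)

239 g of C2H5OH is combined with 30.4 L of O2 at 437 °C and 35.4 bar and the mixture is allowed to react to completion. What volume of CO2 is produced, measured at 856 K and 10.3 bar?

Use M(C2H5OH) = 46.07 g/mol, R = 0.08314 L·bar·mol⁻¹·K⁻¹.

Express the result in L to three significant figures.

n(C2H5OH) = 239 / 46.07 = 5.188 mol
n(O2) = PV/RT = (35.4 × 30.4) / (0.08314 × 710.15) = 18.23 mol
For 5.188 mol C2H5OH, stoichiometry requires (3/1) × 5.188 = 15.56 mol O2; 18.23 mol is available, so C2H5OH is limiting.
n(CO2) = (2/1) × 5.188 = 10.38 mol
V(CO2) = nRT/P = 10.38 × 0.08314 × 856 / 10.3 = 71.72 L

71.7 L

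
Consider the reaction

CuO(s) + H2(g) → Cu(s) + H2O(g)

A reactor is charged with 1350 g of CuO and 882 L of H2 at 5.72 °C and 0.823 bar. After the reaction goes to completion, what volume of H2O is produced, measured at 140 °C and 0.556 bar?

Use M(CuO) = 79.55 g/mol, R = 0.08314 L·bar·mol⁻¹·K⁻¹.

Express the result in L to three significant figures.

n(CuO) = 1350 / 79.55 = 16.97 mol
n(H2) = PV/RT = (0.823 × 882) / (0.08314 × 278.87) = 31.31 mol
For 16.97 mol CuO, stoichiometry requires (1/1) × 16.97 = 16.97 mol H2; 31.31 mol is available, so CuO is limiting.
n(H2O) = (1/1) × 16.97 = 16.97 mol
V(H2O) = nRT/P = 16.97 × 0.08314 × 413.15 / 0.556 = 1048 L

1050 L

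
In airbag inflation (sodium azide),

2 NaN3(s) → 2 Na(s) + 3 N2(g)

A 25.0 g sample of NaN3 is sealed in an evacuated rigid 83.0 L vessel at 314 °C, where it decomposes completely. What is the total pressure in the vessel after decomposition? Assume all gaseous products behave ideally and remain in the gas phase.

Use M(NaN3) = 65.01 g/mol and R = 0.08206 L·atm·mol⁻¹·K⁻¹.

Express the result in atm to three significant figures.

0.335 atm

n(NaN3) = 25.0 / 65.01 = 0.3846 mol
n(gas produced) = (3/2) × 0.3846 = 0.5769 mol
P = nRT/V = 0.5769 × 0.08206 × 587.15 / 83.0 = 0.3349 atm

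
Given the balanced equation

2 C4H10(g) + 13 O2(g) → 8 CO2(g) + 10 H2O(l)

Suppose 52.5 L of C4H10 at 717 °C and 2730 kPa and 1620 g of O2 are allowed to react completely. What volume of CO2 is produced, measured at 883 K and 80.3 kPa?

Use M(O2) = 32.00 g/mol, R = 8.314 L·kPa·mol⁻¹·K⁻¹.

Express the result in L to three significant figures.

2850 L

n(C4H10) = PV/RT = (2730 × 52.5) / (8.314 × 990.15) = 17.41 mol
n(O2) = 1620 / 32.00 = 50.62 mol
For 17.41 mol C4H10, stoichiometry requires (13/2) × 17.41 = 113.2 mol O2; 50.62 mol is available, so O2 is limiting.
n(CO2) = (8/13) × 50.62 = 31.15 mol
V(CO2) = nRT/P = 31.15 × 8.314 × 883 / 80.3 = 2848 L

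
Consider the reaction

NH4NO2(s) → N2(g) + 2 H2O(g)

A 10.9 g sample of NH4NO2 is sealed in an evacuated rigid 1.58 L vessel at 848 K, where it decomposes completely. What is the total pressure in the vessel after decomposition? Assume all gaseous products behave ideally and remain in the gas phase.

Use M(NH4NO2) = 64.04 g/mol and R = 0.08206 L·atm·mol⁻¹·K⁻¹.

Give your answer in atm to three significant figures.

22.5 atm

n(NH4NO2) = 10.9 / 64.04 = 0.1702 mol
n(gas produced) = (3/1) × 0.1702 = 0.5106 mol
P = nRT/V = 0.5106 × 0.08206 × 848 / 1.58 = 22.49 atm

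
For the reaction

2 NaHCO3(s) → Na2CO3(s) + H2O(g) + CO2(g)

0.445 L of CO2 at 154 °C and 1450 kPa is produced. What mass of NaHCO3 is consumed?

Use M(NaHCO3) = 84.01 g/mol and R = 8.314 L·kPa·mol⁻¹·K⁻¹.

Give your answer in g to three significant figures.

n(CO2) = PV/RT = (1450 × 0.445) / (8.314 × 427.15) = 0.1817 mol
n(NaHCO3) = (2/1) × 0.1817 = 0.3634 mol
m(NaHCO3) = 0.3634 × 84.01 = 30.53 g

30.5 g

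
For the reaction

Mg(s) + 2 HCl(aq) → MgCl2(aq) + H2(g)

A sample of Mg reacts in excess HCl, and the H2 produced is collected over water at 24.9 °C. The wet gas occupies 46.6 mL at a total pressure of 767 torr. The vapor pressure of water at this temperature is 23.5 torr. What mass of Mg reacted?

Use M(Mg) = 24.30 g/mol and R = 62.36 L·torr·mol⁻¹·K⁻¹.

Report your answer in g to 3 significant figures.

0.0453 g

P(H2) = 767 − 23.5 = 743.5 torr
n(H2) = PV/RT = (743.5 × 0.04660) / (62.36 × 298.05) = 0.001864 mol
n(Mg) = (1/1) × 0.001864 = 0.001864 mol
m(Mg) = 0.001864 × 24.30 = 0.04530 g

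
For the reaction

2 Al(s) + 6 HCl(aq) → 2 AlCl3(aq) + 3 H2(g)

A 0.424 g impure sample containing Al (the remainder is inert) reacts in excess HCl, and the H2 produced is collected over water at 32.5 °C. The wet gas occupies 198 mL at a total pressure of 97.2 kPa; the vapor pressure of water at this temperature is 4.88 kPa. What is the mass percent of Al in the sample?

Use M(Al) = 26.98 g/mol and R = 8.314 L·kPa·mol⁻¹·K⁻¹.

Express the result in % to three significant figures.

P(H2) = 97.2 − 4.88 = 92.32 kPa
n(H2) = PV/RT = (92.32 × 0.1980) / (8.314 × 305.65) = 0.007193 mol
n(Al) = (2/3) × 0.007193 = 0.004795 mol
m(Al) = 0.004795 × 26.98 = 0.1294 g
%Al = 0.1294 / 0.424 × 100 = 30.52%

30.5 %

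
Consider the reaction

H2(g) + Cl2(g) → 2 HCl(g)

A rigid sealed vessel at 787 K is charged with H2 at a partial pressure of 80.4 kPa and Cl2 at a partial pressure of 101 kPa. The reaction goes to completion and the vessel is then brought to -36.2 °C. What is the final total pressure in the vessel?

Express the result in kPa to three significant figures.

54.6 kPa

With V and T fixed, P_i ∝ n_i, so the mole ratios apply directly to partial pressures at 787 K.
P(Cl2) required for 80.4 kPa of H2 = (1/1) × 80.4 = 80.40 kPa; available 101 kPa, so H2 is limiting.
P(Cl2) remaining = 101 − (1/1) × 80.4 = 20.60 kPa
P(gaseous products) = (2)/1 × 80.4 = 160.8 kPa
P_total at 787 K = 20.60 + 160.8 = 181.4 kPa
Scaling to -36.2 °C: P = 181.4 × 236.95/787 = 54.62 kPa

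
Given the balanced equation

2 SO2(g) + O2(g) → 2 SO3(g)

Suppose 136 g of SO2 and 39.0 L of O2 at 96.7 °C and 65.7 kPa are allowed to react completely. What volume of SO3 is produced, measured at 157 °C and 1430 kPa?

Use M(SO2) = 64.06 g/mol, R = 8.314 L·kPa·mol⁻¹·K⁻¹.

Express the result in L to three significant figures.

4.17 L

n(SO2) = 136 / 64.06 = 2.123 mol
n(O2) = PV/RT = (65.7 × 39.0) / (8.314 × 369.85) = 0.8333 mol
For 2.123 mol SO2, stoichiometry requires (1/2) × 2.123 = 1.062 mol O2; 0.8333 mol is available, so O2 is limiting.
n(SO3) = (2/1) × 0.8333 = 1.667 mol
V(SO3) = nRT/P = 1.667 × 8.314 × 430.15 / 1430 = 4.169 L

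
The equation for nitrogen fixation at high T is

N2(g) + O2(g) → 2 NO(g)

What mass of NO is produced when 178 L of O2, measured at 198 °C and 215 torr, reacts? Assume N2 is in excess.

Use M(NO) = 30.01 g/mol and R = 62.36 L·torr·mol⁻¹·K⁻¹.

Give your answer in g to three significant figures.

n(O2) = PV/RT = (215 × 178) / (62.36 × 471.15) = 1.303 mol
n(NO) = (2/1) × 1.303 = 2.606 mol
m(NO) = 2.606 × 30.01 = 78.21 g

78.2 g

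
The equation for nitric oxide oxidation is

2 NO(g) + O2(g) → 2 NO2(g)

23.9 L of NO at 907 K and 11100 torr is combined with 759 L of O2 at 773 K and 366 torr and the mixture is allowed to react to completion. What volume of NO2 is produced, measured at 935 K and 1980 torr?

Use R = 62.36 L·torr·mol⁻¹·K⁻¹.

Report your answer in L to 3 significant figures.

n(NO) = PV/RT = (11100 × 23.9) / (62.36 × 907) = 4.690 mol
n(O2) = PV/RT = (366 × 759) / (62.36 × 773) = 5.763 mol
For 4.690 mol NO, stoichiometry requires (1/2) × 4.690 = 2.345 mol O2; 5.763 mol is available, so NO is limiting.
n(NO2) = (2/2) × 4.690 = 4.690 mol
V(NO2) = nRT/P = 4.690 × 62.36 × 935 / 1980 = 138.1 L

138 L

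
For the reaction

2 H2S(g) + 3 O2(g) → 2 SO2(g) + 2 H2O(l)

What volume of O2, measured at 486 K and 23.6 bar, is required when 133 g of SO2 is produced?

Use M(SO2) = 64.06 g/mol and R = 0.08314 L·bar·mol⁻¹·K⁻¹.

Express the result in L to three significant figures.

5.33 L

n(SO2) = 133.0 / 64.06 = 2.076 mol
n(O2) = (3/2) × 2.076 = 3.114 mol
V = nRT/P = 3.114 × 0.08314 × 486 / 23.6 = 5.332 L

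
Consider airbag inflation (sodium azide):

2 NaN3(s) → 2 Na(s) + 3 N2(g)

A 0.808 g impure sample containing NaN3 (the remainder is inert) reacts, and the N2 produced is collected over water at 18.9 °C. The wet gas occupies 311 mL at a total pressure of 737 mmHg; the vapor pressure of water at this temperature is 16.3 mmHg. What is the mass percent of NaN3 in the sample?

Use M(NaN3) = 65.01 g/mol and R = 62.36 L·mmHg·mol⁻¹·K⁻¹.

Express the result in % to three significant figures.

66.0 %

P(N2) = 737 − 16.3 = 720.7 mmHg
n(N2) = PV/RT = (720.7 × 0.3110) / (62.36 × 292.05) = 0.01231 mol
n(NaN3) = (2/3) × 0.01231 = 0.008207 mol
m(NaN3) = 0.008207 × 65.01 = 0.5335 g
%NaN3 = 0.5335 / 0.808 × 100 = 66.03%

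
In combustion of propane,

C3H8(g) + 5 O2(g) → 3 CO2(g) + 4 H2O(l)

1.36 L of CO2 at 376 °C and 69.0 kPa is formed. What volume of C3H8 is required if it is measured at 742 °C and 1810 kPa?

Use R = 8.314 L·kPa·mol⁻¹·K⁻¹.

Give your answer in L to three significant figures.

n(CO2) = PV/RT = (69.0 × 1.36) / (8.314 × 649.15) = 0.01739 mol
n(C3H8) = (1/3) × 0.01739 = 0.005797 mol
V = nRT/P = 0.005797 × 8.314 × 1015.15 / 1810 = 0.02703 L

0.0270 L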